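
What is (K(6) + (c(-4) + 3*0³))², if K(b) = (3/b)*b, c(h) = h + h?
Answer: 25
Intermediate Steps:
c(h) = 2*h
K(b) = 3
(K(6) + (c(-4) + 3*0³))² = (3 + (2*(-4) + 3*0³))² = (3 + (-8 + 3*0))² = (3 + (-8 + 0))² = (3 - 8)² = (-5)² = 25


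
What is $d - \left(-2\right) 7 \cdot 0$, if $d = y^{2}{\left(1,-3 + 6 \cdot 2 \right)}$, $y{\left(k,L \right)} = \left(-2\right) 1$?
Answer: $4$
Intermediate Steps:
$y{\left(k,L \right)} = -2$
$d = 4$ ($d = \left(-2\right)^{2} = 4$)
$d - \left(-2\right) 7 \cdot 0 = 4 - \left(-2\right) 7 \cdot 0 = 4 - \left(-14\right) 0 = 4 - 0 = 4 + 0 = 4$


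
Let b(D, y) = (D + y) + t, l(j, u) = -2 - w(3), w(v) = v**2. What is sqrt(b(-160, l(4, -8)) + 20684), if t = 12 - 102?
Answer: sqrt(20423) ≈ 142.91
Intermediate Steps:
l(j, u) = -11 (l(j, u) = -2 - 1*3**2 = -2 - 1*9 = -2 - 9 = -11)
t = -90
b(D, y) = -90 + D + y (b(D, y) = (D + y) - 90 = -90 + D + y)
sqrt(b(-160, l(4, -8)) + 20684) = sqrt((-90 - 160 - 11) + 20684) = sqrt(-261 + 20684) = sqrt(20423)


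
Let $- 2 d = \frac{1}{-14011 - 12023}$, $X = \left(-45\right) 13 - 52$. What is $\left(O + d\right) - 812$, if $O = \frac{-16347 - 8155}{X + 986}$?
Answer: $- \frac{16031216171}{18171732} \approx -882.21$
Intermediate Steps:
$X = -637$ ($X = -585 - 52 = -637$)
$d = \frac{1}{52068}$ ($d = - \frac{1}{2 \left(-14011 - 12023\right)} = - \frac{1}{2 \left(-26034\right)} = \left(- \frac{1}{2}\right) \left(- \frac{1}{26034}\right) = \frac{1}{52068} \approx 1.9206 \cdot 10^{-5}$)
$O = - \frac{24502}{349}$ ($O = \frac{-16347 - 8155}{-637 + 986} = - \frac{24502}{349} \approx -70.206$)
$\left(O + d\right) - 812 = \left(- \frac{24502}{349} + \frac{1}{52068}\right) - 812 = - \frac{1275769787}{18171732} - 812 = - \frac{16031216171}{18171732}$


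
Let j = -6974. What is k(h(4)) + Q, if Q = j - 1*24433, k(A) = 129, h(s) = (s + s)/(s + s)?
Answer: -31278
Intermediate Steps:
h(s) = 1 (h(s) = (2*s)/((2*s)) = (2*s)*(1/(2*s)) = 1)
Q = -31407 (Q = -6974 - 1*24433 = -6974 - 24433 = -31407)
k(h(4)) + Q = 129 - 31407 = -31278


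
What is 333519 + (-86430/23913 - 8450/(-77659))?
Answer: 206452724358551/619019889 ≈ 3.3352e+5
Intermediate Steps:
333519 + (-86430/23913 - 8450/(-77659)) = 333519 + (-86430*1/23913 - 8450*(-1/77659)) = 333519 + (-28810/7971 + 8450/77659) = 333519 - 2170000840/619019889 = 206452724358551/619019889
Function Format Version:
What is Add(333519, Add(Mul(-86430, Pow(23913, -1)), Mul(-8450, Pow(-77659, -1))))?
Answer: Rational(206452724358551, 619019889) ≈ 3.3352e+5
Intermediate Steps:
Add(333519, Add(Mul(-86430, Pow(23913, -1)), Mul(-8450, Pow(-77659, -1)))) = Add(333519, Add(Mul(-86430, Rational(1, 23913)), Mul(-8450, Rational(-1, 77659)))) = Add(333519, Add(Rational(-28810, 7971), Rational(8450, 77659))) = Add(333519, Rational(-2170000840, 619019889)) = Rational(206452724358551, 619019889)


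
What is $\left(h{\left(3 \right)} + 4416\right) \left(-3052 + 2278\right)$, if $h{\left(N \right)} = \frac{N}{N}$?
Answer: $-3418758$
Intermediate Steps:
$h{\left(N \right)} = 1$
$\left(h{\left(3 \right)} + 4416\right) \left(-3052 + 2278\right) = \left(1 + 4416\right) \left(-3052 + 2278\right) = 4417 \left(-774\right) = -3418758$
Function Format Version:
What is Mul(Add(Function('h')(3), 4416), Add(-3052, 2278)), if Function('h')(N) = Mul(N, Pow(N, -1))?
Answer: -3418758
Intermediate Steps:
Function('h')(N) = 1
Mul(Add(Function('h')(3), 4416), Add(-3052, 2278)) = Mul(Add(1, 4416), Add(-3052, 2278)) = Mul(4417, -774) = -3418758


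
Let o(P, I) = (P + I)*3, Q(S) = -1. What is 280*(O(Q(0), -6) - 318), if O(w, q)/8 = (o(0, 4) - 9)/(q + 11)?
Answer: -87696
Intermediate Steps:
o(P, I) = 3*I + 3*P (o(P, I) = (I + P)*3 = 3*I + 3*P)
O(w, q) = 24/(11 + q) (O(w, q) = 8*(((3*4 + 3*0) - 9)/(q + 11)) = 8*(((12 + 0) - 9)/(11 + q)) = 8*((12 - 9)/(11 + q)) = 8*(3/(11 + q)) = 24/(11 + q))
280*(O(Q(0), -6) - 318) = 280*(24/(11 - 6) - 318) = 280*(24/5 - 318) = 280*(-1566/5) = -87696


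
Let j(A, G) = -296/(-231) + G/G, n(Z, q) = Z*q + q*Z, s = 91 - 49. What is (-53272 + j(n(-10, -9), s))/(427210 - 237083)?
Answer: -12305305/43919337 ≈ -0.28018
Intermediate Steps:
s = 42
n(Z, q) = 2*Z*q (n(Z, q) = Z*q + Z*q = 2*Z*q)
j(A, G) = 527/231 (j(A, G) = -296*(-1/231) + 1 = 296/231 + 1 = 527/231)
(-53272 + j(n(-10, -9), s))/(427210 - 237083) = (-53272 + 527/231)/(427210 - 237083) = -12305305/231/190127 = -12305305/231*1/190127 = -12305305/43919337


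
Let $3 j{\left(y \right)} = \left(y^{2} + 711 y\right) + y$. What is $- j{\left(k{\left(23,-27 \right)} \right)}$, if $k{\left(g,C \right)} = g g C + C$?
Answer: $-64862460$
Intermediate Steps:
$k{\left(g,C \right)} = C + C g^{2}$ ($k{\left(g,C \right)} = g^{2} C + C = C g^{2} + C = C + C g^{2}$)
$j{\left(y \right)} = \frac{y^{2}}{3} + \frac{712 y}{3}$ ($j{\left(y \right)} = \frac{\left(y^{2} + 711 y\right) + y}{3} = \frac{y^{2} + 712 y}{3} = \frac{y^{2}}{3} + \frac{712 y}{3}$)
$- j{\left(k{\left(23,-27 \right)} \right)} = - \frac{- 27 \left(1 + 23^{2}\right) \left(712 - 27 \left(1 + 23^{2}\right)\right)}{3} = - \frac{- 27 \left(1 + 529\right) \left(712 - 27 \left(1 + 529\right)\right)}{3} = - \frac{\left(-27\right) 530 \left(712 - 14310\right)}{3} = - \frac{\left(-14310\right) \left(712 - 14310\right)}{3} = - \frac{\left(-14310\right) \left(-13598\right)}{3} = \left(-1\right) 64862460 = -64862460$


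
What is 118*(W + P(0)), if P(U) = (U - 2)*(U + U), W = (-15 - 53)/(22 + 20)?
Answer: -4012/21 ≈ -191.05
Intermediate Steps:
W = -34/21 (W = -68/42 = -68*1/42 = -34/21 ≈ -1.6190)
P(U) = 2*U*(-2 + U) (P(U) = (-2 + U)*(2*U) = 2*U*(-2 + U))
118*(W + P(0)) = 118*(-34/21 + 2*0*(-2 + 0)) = 118*(-34/21 + 2*0*(-2)) = 118*(-34/21 + 0) = 118*(-34/21) = -4012/21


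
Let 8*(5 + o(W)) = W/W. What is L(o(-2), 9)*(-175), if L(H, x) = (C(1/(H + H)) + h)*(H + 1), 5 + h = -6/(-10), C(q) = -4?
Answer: -22785/4 ≈ -5696.3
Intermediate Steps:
o(W) = -39/8 (o(W) = -5 + (W/W)/8 = -5 + (⅛)*1 = -5 + ⅛ = -39/8)
h = -22/5 (h = -5 - 6/(-10) = -5 - 6*(-⅒) = -5 + ⅗ = -22/5 ≈ -4.4000)
L(H, x) = -42/5 - 42*H/5 (L(H, x) = (-4 - 22/5)*(H + 1) = -42*(1 + H)/5 = -42/5 - 42*H/5)
L(o(-2), 9)*(-175) = (-42/5 - 42/5*(-39/8))*(-175) = (-42/5 + 819/20)*(-175) = (651/20)*(-175) = -22785/4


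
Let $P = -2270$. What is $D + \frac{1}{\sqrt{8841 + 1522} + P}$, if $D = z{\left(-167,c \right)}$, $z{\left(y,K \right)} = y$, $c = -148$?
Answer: $- \frac{858805949}{5142537} - \frac{\sqrt{10363}}{5142537} \approx -167.0$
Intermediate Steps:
$D = -167$
$D + \frac{1}{\sqrt{8841 + 1522} + P} = -167 + \frac{1}{\sqrt{8841 + 1522} - 2270} = -167 + \frac{1}{\sqrt{10363} - 2270} = -167 + \frac{1}{-2270 + \sqrt{10363}}$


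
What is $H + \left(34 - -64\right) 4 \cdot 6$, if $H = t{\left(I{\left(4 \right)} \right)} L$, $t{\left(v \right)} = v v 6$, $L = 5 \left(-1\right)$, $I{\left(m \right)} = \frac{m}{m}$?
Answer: $2322$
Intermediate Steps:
$I{\left(m \right)} = 1$
$L = -5$
$t{\left(v \right)} = 6 v^{2}$ ($t{\left(v \right)} = v^{2} \cdot 6 = 6 v^{2}$)
$H = -30$ ($H = 6 \cdot 1^{2} \left(-5\right) = 6 \cdot 1 \left(-5\right) = 6 \left(-5\right) = -30$)
$H + \left(34 - -64\right) 4 \cdot 6 = -30 + \left(34 - -64\right) 4 \cdot 6 = -30 + \left(34 + 64\right) 24 = -30 + 98 \cdot 24 = -30 + 2352 = 2322$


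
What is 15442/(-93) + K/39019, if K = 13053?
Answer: -601317469/3628767 ≈ -165.71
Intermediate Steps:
15442/(-93) + K/39019 = 15442/(-93) + 13053/39019 = 15442*(-1/93) + 13053*(1/39019) = -15442/93 + 13053/39019 = -601317469/3628767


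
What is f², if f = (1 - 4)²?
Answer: 81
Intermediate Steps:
f = 9 (f = (-3)² = 9)
f² = 9² = 81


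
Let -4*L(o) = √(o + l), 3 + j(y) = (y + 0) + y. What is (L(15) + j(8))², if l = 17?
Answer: (13 - √2)² ≈ 134.23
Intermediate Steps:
j(y) = -3 + 2*y (j(y) = -3 + ((y + 0) + y) = -3 + (y + y) = -3 + 2*y)
L(o) = -√(17 + o)/4 (L(o) = -√(o + 17)/4 = -√(17 + o)/4)
(L(15) + j(8))² = (-√(17 + 15)/4 + (-3 + 2*8))² = (-√2 + (-3 + 16))² = (-√2 + 13)² = (13 - √2)²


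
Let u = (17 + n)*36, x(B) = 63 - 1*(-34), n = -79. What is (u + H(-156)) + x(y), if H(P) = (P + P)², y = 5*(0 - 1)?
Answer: 95209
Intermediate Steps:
y = -5 (y = 5*(-1) = -5)
H(P) = 4*P² (H(P) = (2*P)² = 4*P²)
x(B) = 97 (x(B) = 63 + 34 = 97)
u = -2232 (u = (17 - 79)*36 = -62*36 = -2232)
(u + H(-156)) + x(y) = (-2232 + 4*(-156)²) + 97 = (-2232 + 4*24336) + 97 = (-2232 + 97344) + 97 = 95112 + 97 = 95209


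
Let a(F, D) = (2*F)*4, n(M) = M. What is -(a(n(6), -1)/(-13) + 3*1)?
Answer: 9/13 ≈ 0.69231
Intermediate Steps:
a(F, D) = 8*F
-(a(n(6), -1)/(-13) + 3*1) = -((8*6)/(-13) + 3*1) = -(48*(-1/13) + 3) = -(-48/13 + 3) = -1*(-9/13) = 9/13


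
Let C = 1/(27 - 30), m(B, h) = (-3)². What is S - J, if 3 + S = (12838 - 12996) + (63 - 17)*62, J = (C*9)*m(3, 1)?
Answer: 2718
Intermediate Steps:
m(B, h) = 9
C = -⅓ (C = 1/(-3) = -⅓ ≈ -0.33333)
J = -27 (J = -⅓*9*9 = -3*9 = -27)
S = 2691 (S = -3 + ((12838 - 12996) + (63 - 17)*62) = -3 + (-158 + 46*62) = -3 + (-158 + 2852) = -3 + 2694 = 2691)
S - J = 2691 - 1*(-27) = 2691 + 27 = 2718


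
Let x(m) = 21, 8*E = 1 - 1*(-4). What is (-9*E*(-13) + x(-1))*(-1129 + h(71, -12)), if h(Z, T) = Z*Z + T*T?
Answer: 381771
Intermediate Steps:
h(Z, T) = T**2 + Z**2 (h(Z, T) = Z**2 + T**2 = T**2 + Z**2)
E = 5/8 (E = (1 - 1*(-4))/8 = (1 + 4)/8 = (1/8)*5 = 5/8 ≈ 0.62500)
(-9*E*(-13) + x(-1))*(-1129 + h(71, -12)) = (-9*5/8*(-13) + 21)*(-1129 + ((-12)**2 + 71**2)) = (-45/8*(-13) + 21)*(-1129 + (144 + 5041)) = (585/8 + 21)*(-1129 + 5185) = (753/8)*4056 = 381771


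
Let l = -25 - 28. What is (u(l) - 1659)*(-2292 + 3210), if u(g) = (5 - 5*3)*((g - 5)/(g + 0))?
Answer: -81249426/53 ≈ -1.5330e+6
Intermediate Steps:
l = -53
u(g) = -10*(-5 + g)/g (u(g) = (5 - 15)*((-5 + g)/g) = -10*(-5 + g)/g)
(u(l) - 1659)*(-2292 + 3210) = ((-10 + 50/(-53)) - 1659)*(-2292 + 3210) = ((-10 + 50*(-1/53)) - 1659)*918 = ((-10 - 50/53) - 1659)*918 = (-580/53 - 1659)*918 = -88507/53*918 = -81249426/53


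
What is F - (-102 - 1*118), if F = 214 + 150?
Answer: 584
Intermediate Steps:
F = 364
F - (-102 - 1*118) = 364 - (-102 - 1*118) = 364 - (-102 - 118) = 364 - 1*(-220) = 364 + 220 = 584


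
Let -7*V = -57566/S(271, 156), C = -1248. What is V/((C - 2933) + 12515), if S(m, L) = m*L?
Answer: 28783/1233148644 ≈ 2.3341e-5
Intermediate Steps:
S(m, L) = L*m
V = 28783/147966 (V = -(-57566)/(7*(156*271)) = -(-57566)/(7*42276) = -⅐*(-28783/21138) = 28783/147966 ≈ 0.19452)
V/((C - 2933) + 12515) = 28783/(147966*((-1248 - 2933) + 12515)) = 28783/(147966*(-4181 + 12515)) = (28783/147966)/8334 = (28783/147966)*(1/8334) = 28783/1233148644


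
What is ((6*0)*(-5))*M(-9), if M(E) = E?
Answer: 0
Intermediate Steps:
((6*0)*(-5))*M(-9) = ((6*0)*(-5))*(-9) = (0*(-5))*(-9) = 0*(-9) = 0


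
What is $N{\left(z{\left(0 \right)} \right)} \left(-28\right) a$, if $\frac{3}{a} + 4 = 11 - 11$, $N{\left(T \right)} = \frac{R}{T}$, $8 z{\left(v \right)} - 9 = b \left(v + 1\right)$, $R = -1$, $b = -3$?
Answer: $-28$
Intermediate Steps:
$z{\left(v \right)} = \frac{3}{4} - \frac{3 v}{8}$ ($z{\left(v \right)} = \frac{9}{8} + \frac{\left(-3\right) \left(v + 1\right)}{8} = \frac{9}{8} + \frac{\left(-3\right) \left(1 + v\right)}{8} = \frac{9}{8} + \frac{-3 - 3 v}{8} = \frac{9}{8} - \left(\frac{3}{8} + \frac{3 v}{8}\right) = \frac{3}{4} - \frac{3 v}{8}$)
$N{\left(T \right)} = - \frac{1}{T}$
$a = - \frac{3}{4}$ ($a = \frac{3}{-4 + \left(11 - 11\right)} = \frac{3}{-4 + 0} = \frac{3}{-4} = 3 \left(- \frac{1}{4}\right) = - \frac{3}{4} \approx -0.75$)
$N{\left(z{\left(0 \right)} \right)} \left(-28\right) a = - \frac{1}{\frac{3}{4} - 0} \left(-28\right) \left(- \frac{3}{4}\right) = - \frac{1}{\frac{3}{4} + 0} \left(-28\right) \left(- \frac{3}{4}\right) = - \frac{1}{\frac{3}{4}} \left(-28\right) \left(- \frac{3}{4}\right) = \left(-1\right) \frac{4}{3} \left(-28\right) \left(- \frac{3}{4}\right) = \left(- \frac{4}{3}\right) \left(-28\right) \left(- \frac{3}{4}\right) = \frac{112}{3} \left(- \frac{3}{4}\right) = -28$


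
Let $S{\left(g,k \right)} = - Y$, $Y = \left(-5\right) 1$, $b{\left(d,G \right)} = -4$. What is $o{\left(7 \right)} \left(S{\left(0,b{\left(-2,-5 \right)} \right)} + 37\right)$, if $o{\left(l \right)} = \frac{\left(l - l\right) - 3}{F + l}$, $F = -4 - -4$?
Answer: $-18$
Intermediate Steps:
$F = 0$ ($F = -4 + 4 = 0$)
$Y = -5$
$o{\left(l \right)} = - \frac{3}{l}$ ($o{\left(l \right)} = \frac{\left(l - l\right) - 3}{0 + l} = \frac{0 - 3}{l} = - \frac{3}{l}$)
$S{\left(g,k \right)} = 5$ ($S{\left(g,k \right)} = \left(-1\right) \left(-5\right) = 5$)
$o{\left(7 \right)} \left(S{\left(0,b{\left(-2,-5 \right)} \right)} + 37\right) = - \frac{3}{7} \left(5 + 37\right) = \left(-3\right) \frac{1}{7} \cdot 42 = \left(- \frac{3}{7}\right) 42 = -18$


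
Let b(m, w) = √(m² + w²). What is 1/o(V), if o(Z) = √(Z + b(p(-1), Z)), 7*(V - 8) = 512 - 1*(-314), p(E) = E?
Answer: (126 + √15877)^(-½) ≈ 0.062994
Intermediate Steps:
V = 126 (V = 8 + (512 - 1*(-314))/7 = 8 + (512 + 314)/7 = 8 + (⅐)*826 = 8 + 118 = 126)
o(Z) = √(Z + √(1 + Z²)) (o(Z) = √(Z + √((-1)² + Z²)) = √(Z + √(1 + Z²)))
1/o(V) = 1/(√(126 + √(1 + 126²))) = 1/(√(126 + √(1 + 15876))) = 1/(√(126 + √15877)) = (126 + √15877)^(-½)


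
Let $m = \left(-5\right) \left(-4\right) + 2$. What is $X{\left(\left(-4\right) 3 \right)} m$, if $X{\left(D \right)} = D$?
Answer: $-264$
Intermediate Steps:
$m = 22$ ($m = 20 + 2 = 22$)
$X{\left(\left(-4\right) 3 \right)} m = \left(-4\right) 3 \cdot 22 = \left(-12\right) 22 = -264$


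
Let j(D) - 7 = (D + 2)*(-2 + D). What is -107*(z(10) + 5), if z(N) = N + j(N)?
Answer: -12626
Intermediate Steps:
j(D) = 7 + (-2 + D)*(2 + D) (j(D) = 7 + (D + 2)*(-2 + D) = 7 + (2 + D)*(-2 + D) = 7 + (-2 + D)*(2 + D))
z(N) = 3 + N + N² (z(N) = N + (3 + N²) = 3 + N + N²)
-107*(z(10) + 5) = -107*((3 + 10 + 10²) + 5) = -107*((3 + 10 + 100) + 5) = -107*(113 + 5) = -107*118 = -12626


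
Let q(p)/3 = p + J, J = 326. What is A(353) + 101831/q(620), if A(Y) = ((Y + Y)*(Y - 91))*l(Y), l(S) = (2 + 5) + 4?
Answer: 5774557727/2838 ≈ 2.0347e+6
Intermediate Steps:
l(S) = 11 (l(S) = 7 + 4 = 11)
A(Y) = 22*Y*(-91 + Y) (A(Y) = ((Y + Y)*(Y - 91))*11 = ((2*Y)*(-91 + Y))*11 = (2*Y*(-91 + Y))*11 = 22*Y*(-91 + Y))
q(p) = 978 + 3*p (q(p) = 3*(p + 326) = 3*(326 + p) = 978 + 3*p)
A(353) + 101831/q(620) = 22*353*(-91 + 353) + 101831/(978 + 3*620) = 22*353*262 + 101831/(978 + 1860) = 2034692 + 101831/2838 = 5774557727/2838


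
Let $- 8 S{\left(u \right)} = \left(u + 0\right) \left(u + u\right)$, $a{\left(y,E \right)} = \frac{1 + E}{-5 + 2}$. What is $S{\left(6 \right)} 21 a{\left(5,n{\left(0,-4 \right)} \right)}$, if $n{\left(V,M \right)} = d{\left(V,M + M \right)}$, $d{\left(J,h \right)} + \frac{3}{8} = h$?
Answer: $- \frac{3717}{8} \approx -464.63$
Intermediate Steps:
$d{\left(J,h \right)} = - \frac{3}{8} + h$
$n{\left(V,M \right)} = - \frac{3}{8} + 2 M$ ($n{\left(V,M \right)} = - \frac{3}{8} + \left(M + M\right) = - \frac{3}{8} + 2 M$)
$a{\left(y,E \right)} = - \frac{1}{3} - \frac{E}{3}$ ($a{\left(y,E \right)} = \frac{1 + E}{-3} = \left(1 + E\right) \left(- \frac{1}{3}\right) = - \frac{1}{3} - \frac{E}{3}$)
$S{\left(u \right)} = - \frac{u^{2}}{4}$ ($S{\left(u \right)} = - \frac{\left(u + 0\right) \left(u + u\right)}{8} = - \frac{u 2 u}{8} = - \frac{2 u^{2}}{8} = - \frac{u^{2}}{4}$)
$S{\left(6 \right)} 21 a{\left(5,n{\left(0,-4 \right)} \right)} = - \frac{6^{2}}{4} \cdot 21 \left(- \frac{1}{3} - \frac{- \frac{3}{8} + 2 \left(-4\right)}{3}\right) = \left(- \frac{1}{4}\right) 36 \cdot 21 \left(- \frac{1}{3} - \frac{- \frac{3}{8} - 8}{3}\right) = \left(-9\right) 21 \left(- \frac{1}{3} - - \frac{67}{24}\right) = - 189 \left(- \frac{1}{3} + \frac{67}{24}\right) = \left(-189\right) \frac{59}{24} = - \frac{3717}{8}$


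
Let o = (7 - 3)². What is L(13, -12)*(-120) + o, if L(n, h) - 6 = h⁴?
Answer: -2489024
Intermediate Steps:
L(n, h) = 6 + h⁴
o = 16 (o = 4² = 16)
L(13, -12)*(-120) + o = (6 + (-12)⁴)*(-120) + 16 = (6 + 20736)*(-120) + 16 = 20742*(-120) + 16 = -2489040 + 16 = -2489024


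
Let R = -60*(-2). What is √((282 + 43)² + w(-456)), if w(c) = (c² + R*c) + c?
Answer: √258385 ≈ 508.32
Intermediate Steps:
R = 120
w(c) = c² + 121*c (w(c) = (c² + 120*c) + c = c² + 121*c)
√((282 + 43)² + w(-456)) = √((282 + 43)² - 456*(121 - 456)) = √(325² - 456*(-335)) = √(105625 + 152760) = √258385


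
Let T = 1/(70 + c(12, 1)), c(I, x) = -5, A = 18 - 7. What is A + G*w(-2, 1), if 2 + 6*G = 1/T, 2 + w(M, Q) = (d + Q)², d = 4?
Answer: 505/2 ≈ 252.50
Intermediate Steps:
w(M, Q) = -2 + (4 + Q)²
A = 11
T = 1/65 (T = 1/(70 - 5) = 1/65 ≈ 0.015385)
G = 21/2 (G = -⅓ + 1/(6*(1/65)) = -⅓ + (⅙)*65 = -⅓ + 65/6 = 21/2 ≈ 10.500)
A + G*w(-2, 1) = 11 + 21*(-2 + (4 + 1)²)/2 = 11 + 21*(-2 + 5²)/2 = 11 + 21*(-2 + 25)/2 = 11 + (21/2)*23 = 11 + 483/2 = 505/2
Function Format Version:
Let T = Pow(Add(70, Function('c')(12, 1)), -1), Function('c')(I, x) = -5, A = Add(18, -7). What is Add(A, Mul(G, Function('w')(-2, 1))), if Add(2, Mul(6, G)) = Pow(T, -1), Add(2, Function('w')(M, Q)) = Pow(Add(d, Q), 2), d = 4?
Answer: Rational(505, 2) ≈ 252.50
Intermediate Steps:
Function('w')(M, Q) = Add(-2, Pow(Add(4, Q), 2))
A = 11
T = Rational(1, 65) (T = Pow(Add(70, -5), -1) = Pow(65, -1) = Rational(1, 65) ≈ 0.015385)
G = Rational(21, 2) (G = Add(Rational(-1, 3), Mul(Rational(1, 6), Pow(Rational(1, 65), -1))) = Add(Rational(-1, 3), Mul(Rational(1, 6), 65)) = Add(Rational(-1, 3), Rational(65, 6)) = Rational(21, 2) ≈ 10.500)
Add(A, Mul(G, Function('w')(-2, 1))) = Add(11, Mul(Rational(21, 2), Add(-2, Pow(Add(4, 1), 2)))) = Add(11, Mul(Rational(21, 2), Add(-2, Pow(5, 2)))) = Add(11, Mul(Rational(21, 2), Add(-2, 25))) = Add(11, Mul(Rational(21, 2), 23)) = Add(11, Rational(483, 2)) = Rational(505, 2)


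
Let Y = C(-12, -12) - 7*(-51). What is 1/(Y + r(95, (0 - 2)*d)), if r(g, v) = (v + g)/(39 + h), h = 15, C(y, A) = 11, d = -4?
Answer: 54/19975 ≈ 0.0027034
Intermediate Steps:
r(g, v) = g/54 + v/54 (r(g, v) = (v + g)/(39 + 15) = (g + v)/54 = (g + v)*(1/54) = g/54 + v/54)
Y = 368 (Y = 11 - 7*(-51) = 11 + 357 = 368)
1/(Y + r(95, (0 - 2)*d)) = 1/(368 + ((1/54)*95 + ((0 - 2)*(-4))/54)) = 1/(368 + (95/54 + (-2*(-4))/54)) = 1/(368 + (95/54 + (1/54)*8)) = 1/(368 + (95/54 + 4/27)) = 1/(368 + 103/54) = 1/(19975/54) = 54/19975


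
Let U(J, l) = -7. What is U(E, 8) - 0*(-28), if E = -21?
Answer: -7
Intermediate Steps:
U(E, 8) - 0*(-28) = -7 - 0*(-28) = -7 - 1*0 = -7 + 0 = -7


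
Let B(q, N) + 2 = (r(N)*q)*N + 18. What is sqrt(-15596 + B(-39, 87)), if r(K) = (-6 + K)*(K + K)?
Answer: I*sqrt(47836522) ≈ 6916.4*I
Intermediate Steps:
r(K) = 2*K*(-6 + K) (r(K) = (-6 + K)*(2*K) = 2*K*(-6 + K))
B(q, N) = 16 + 2*q*N**2*(-6 + N) (B(q, N) = -2 + (((2*N*(-6 + N))*q)*N + 18) = -2 + ((2*N*q*(-6 + N))*N + 18) = -2 + (2*q*N**2*(-6 + N) + 18) = -2 + (18 + 2*q*N**2*(-6 + N)) = 16 + 2*q*N**2*(-6 + N))
sqrt(-15596 + B(-39, 87)) = sqrt(-15596 + (16 + 2*(-39)*87**2*(-6 + 87))) = sqrt(-15596 + (16 + 2*(-39)*7569*81)) = sqrt(-15596 + (16 - 47820942)) = sqrt(-15596 - 47820926) = sqrt(-47836522) = I*sqrt(47836522)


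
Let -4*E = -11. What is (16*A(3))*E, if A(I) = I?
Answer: 132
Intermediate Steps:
E = 11/4 (E = -1/4*(-11) = 11/4 ≈ 2.7500)
(16*A(3))*E = (16*3)*(11/4) = 48*(11/4) = 132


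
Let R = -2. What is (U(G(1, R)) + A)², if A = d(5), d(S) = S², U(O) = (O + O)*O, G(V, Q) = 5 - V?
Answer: 3249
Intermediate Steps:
U(O) = 2*O² (U(O) = (2*O)*O = 2*O²)
A = 25 (A = 5² = 25)
(U(G(1, R)) + A)² = (2*(5 - 1*1)² + 25)² = (2*(5 - 1)² + 25)² = (2*4² + 25)² = (2*16 + 25)² = (32 + 25)² = 57² = 3249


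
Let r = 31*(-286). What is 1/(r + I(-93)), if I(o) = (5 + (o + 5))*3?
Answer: -1/9115 ≈ -0.00010971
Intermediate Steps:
r = -8866
I(o) = 30 + 3*o (I(o) = (5 + (5 + o))*3 = (10 + o)*3 = 30 + 3*o)
1/(r + I(-93)) = 1/(-8866 + (30 + 3*(-93))) = 1/(-8866 + (30 - 279)) = 1/(-8866 - 249) = 1/(-9115) = -1/9115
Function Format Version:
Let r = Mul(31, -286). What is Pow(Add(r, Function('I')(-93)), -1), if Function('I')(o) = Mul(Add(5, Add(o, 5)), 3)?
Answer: Rational(-1, 9115) ≈ -0.00010971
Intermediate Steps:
r = -8866
Function('I')(o) = Add(30, Mul(3, o)) (Function('I')(o) = Mul(Add(5, Add(5, o)), 3) = Mul(Add(10, o), 3) = Add(30, Mul(3, o)))
Pow(Add(r, Function('I')(-93)), -1) = Pow(Add(-8866, Add(30, Mul(3, -93))), -1) = Pow(Add(-8866, Add(30, -279)), -1) = Pow(Add(-8866, -249), -1) = Pow(-9115, -1) = Rational(-1, 9115)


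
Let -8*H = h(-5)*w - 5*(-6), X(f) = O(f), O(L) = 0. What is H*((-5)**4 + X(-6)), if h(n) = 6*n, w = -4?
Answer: -46875/4 ≈ -11719.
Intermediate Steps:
X(f) = 0
H = -75/4 (H = -((6*(-5))*(-4) - 5*(-6))/8 = -(-30*(-4) + 30)/8 = -(120 + 30)/8 = -1/8*150 = -75/4 ≈ -18.750)
H*((-5)**4 + X(-6)) = -75*((-5)**4 + 0)/4 = -75*(625 + 0)/4 = -75/4*625 = -46875/4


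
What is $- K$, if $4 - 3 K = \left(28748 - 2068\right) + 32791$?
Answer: $\frac{59467}{3} \approx 19822.0$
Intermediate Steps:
$K = - \frac{59467}{3}$ ($K = \frac{4}{3} - \frac{\left(28748 - 2068\right) + 32791}{3} = \frac{4}{3} - \frac{26680 + 32791}{3} = \frac{4}{3} - \frac{59471}{3} = - \frac{59467}{3} \approx -19822.0$)
$- K = \left(-1\right) \left(- \frac{59467}{3}\right) = \frac{59467}{3}$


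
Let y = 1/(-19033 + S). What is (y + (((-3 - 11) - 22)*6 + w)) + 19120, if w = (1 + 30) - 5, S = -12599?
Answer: 598793759/31632 ≈ 18930.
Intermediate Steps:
w = 26 (w = 31 - 5 = 26)
y = -1/31632 (y = 1/(-19033 - 12599) = 1/(-31632) = -1/31632 ≈ -3.1614e-5)
(y + (((-3 - 11) - 22)*6 + w)) + 19120 = (-1/31632 + (((-3 - 11) - 22)*6 + 26)) + 19120 = (-1/31632 + ((-14 - 22)*6 + 26)) + 19120 = (-1/31632 + (-36*6 + 26)) + 19120 = (-1/31632 + (-216 + 26)) + 19120 = (-1/31632 - 190) + 19120 = -6010081/31632 + 19120 = 598793759/31632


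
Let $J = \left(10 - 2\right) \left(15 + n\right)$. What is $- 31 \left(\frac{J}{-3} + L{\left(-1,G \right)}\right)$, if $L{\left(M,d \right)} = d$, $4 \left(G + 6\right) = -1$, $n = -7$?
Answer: $\frac{10261}{12} \approx 855.08$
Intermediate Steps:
$G = - \frac{25}{4}$ ($G = -6 + \frac{1}{4} \left(-1\right) = -6 - \frac{1}{4} = - \frac{25}{4} \approx -6.25$)
$J = 64$ ($J = \left(10 - 2\right) \left(15 - 7\right) = 8 \cdot 8 = 64$)
$- 31 \left(\frac{J}{-3} + L{\left(-1,G \right)}\right) = - 31 \left(\frac{64}{-3} - \frac{25}{4}\right) = - 31 \left(64 \left(- \frac{1}{3}\right) - \frac{25}{4}\right) = - 31 \left(- \frac{64}{3} - \frac{25}{4}\right) = \left(-31\right) \left(- \frac{331}{12}\right) = \frac{10261}{12}$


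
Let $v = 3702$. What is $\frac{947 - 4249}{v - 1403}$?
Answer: $- \frac{3302}{2299} \approx -1.4363$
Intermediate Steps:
$\frac{947 - 4249}{v - 1403} = \frac{947 - 4249}{3702 - 1403} = - \frac{3302}{2299}$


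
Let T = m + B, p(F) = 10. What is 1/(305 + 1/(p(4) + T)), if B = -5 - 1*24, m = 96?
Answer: 77/23486 ≈ 0.0032785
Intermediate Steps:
B = -29 (B = -5 - 24 = -29)
T = 67 (T = 96 - 29 = 67)
1/(305 + 1/(p(4) + T)) = 1/(305 + 1/(10 + 67)) = 1/(305 + 1/77) = 1/(23486/77) = 77/23486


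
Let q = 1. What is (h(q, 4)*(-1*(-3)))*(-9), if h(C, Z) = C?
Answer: -27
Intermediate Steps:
(h(q, 4)*(-1*(-3)))*(-9) = (1*(-1*(-3)))*(-9) = (1*3)*(-9) = 3*(-9) = -27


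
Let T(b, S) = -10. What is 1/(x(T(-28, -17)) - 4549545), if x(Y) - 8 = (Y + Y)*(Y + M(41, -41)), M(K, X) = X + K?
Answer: -1/4549337 ≈ -2.1981e-7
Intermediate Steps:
M(K, X) = K + X
x(Y) = 8 + 2*Y**2 (x(Y) = 8 + (Y + Y)*(Y + (41 - 41)) = 8 + (2*Y)*(Y + 0) = 8 + (2*Y)*Y = 8 + 2*Y**2)
1/(x(T(-28, -17)) - 4549545) = 1/((8 + 2*(-10)**2) - 4549545) = 1/((8 + 2*100) - 4549545) = 1/((8 + 200) - 4549545) = 1/(208 - 4549545) = 1/(-4549337) = -1/4549337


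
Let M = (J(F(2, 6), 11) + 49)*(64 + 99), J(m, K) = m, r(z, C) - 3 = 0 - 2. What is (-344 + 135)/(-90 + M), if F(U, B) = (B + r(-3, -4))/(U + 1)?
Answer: -627/24832 ≈ -0.025250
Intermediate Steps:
r(z, C) = 1 (r(z, C) = 3 + (0 - 2) = 3 - 2 = 1)
F(U, B) = (1 + B)/(1 + U) (F(U, B) = (B + 1)/(U + 1) = (1 + B)/(1 + U))
M = 25102/3 (M = ((1 + 6)/(1 + 2) + 49)*(64 + 99) = (7/3 + 49)*163 = (154/3)*163 = 25102/3 ≈ 8367.3)
(-344 + 135)/(-90 + M) = (-344 + 135)/(-90 + 25102/3) = -209/24832/3 = -209*3/24832 = -627/24832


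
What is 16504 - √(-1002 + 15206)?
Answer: 16504 - 2*√3551 ≈ 16385.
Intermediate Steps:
16504 - √(-1002 + 15206) = 16504 - √14204 = 16504 - 2*√3551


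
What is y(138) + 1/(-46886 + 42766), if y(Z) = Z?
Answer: 568559/4120 ≈ 138.00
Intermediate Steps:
y(138) + 1/(-46886 + 42766) = 138 + 1/(-46886 + 42766) = 138 + 1/(-4120) = 138 - 1/4120 = 568559/4120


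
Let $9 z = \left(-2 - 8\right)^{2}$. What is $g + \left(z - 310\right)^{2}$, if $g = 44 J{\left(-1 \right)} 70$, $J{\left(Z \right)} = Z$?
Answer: $\frac{6986620}{81} \approx 86255.0$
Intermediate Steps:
$z = \frac{100}{9}$ ($z = \frac{\left(-2 - 8\right)^{2}}{9} = \frac{\left(-10\right)^{2}}{9} = \frac{1}{9} \cdot 100 = \frac{100}{9} \approx 11.111$)
$g = -3080$ ($g = 44 \left(-1\right) 70 = \left(-44\right) 70 = -3080$)
$g + \left(z - 310\right)^{2} = -3080 + \left(\frac{100}{9} - 310\right)^{2} = -3080 + \left(- \frac{2690}{9}\right)^{2} = -3080 + \frac{7236100}{81} = \frac{6986620}{81}$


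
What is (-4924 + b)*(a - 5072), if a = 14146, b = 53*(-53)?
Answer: -70169242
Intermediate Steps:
b = -2809
(-4924 + b)*(a - 5072) = (-4924 - 2809)*(14146 - 5072) = -7733*9074 = -70169242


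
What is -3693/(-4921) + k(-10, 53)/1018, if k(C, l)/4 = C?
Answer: 1781317/2504789 ≈ 0.71116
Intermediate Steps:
k(C, l) = 4*C
-3693/(-4921) + k(-10, 53)/1018 = -3693/(-4921) + (4*(-10))/1018 = -3693*(-1/4921) - 40*1/1018 = 3693/4921 - 20/509 = 1781317/2504789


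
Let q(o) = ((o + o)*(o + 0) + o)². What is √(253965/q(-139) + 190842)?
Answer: 3*√31435515663727/38503 ≈ 436.85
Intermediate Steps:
q(o) = (o + 2*o²)² (q(o) = ((2*o)*o + o)² = (2*o² + o)² = (o + 2*o²)²)
√(253965/q(-139) + 190842) = √(253965/(((-139)²*(1 + 2*(-139))²)) + 190842) = √(253965/((19321*(1 - 278)²)) + 190842) = √(253965/((19321*(-277)²)) + 190842) = √(253965/((19321*76729)) + 190842) = √(253965/1482481009 + 190842) = √(282919640973543/1482481009) = 3*√31435515663727/38503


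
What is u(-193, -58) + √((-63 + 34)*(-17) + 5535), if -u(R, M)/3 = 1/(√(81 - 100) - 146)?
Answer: 438/21335 + 2*√1507 + 3*I*√19/21335 ≈ 77.661 + 0.00061292*I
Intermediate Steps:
u(R, M) = -3/(-146 + I*√19) (u(R, M) = -3/(√(81 - 100) - 146) = -3/(√(-19) - 146) = -3/(I*√19 - 146) = -3/(-146 + I*√19))
u(-193, -58) + √((-63 + 34)*(-17) + 5535) = (438/21335 + 3*I*√19/21335) + √((-63 + 34)*(-17) + 5535) = (438/21335 + 3*I*√19/21335) + √(-29*(-17) + 5535) = (438/21335 + 3*I*√19/21335) + √(493 + 5535) = (438/21335 + 3*I*√19/21335) + √6028 = (438/21335 + 3*I*√19/21335) + 2*√1507 = 438/21335 + 2*√1507 + 3*I*√19/21335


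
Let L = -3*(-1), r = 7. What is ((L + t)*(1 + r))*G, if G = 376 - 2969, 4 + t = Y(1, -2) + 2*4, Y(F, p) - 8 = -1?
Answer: -290416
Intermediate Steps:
L = 3
Y(F, p) = 7 (Y(F, p) = 8 - 1 = 7)
t = 11 (t = -4 + (7 + 2*4) = -4 + (7 + 8) = -4 + 15 = 11)
G = -2593
((L + t)*(1 + r))*G = ((3 + 11)*(1 + 7))*(-2593) = (14*8)*(-2593) = 112*(-2593) = -290416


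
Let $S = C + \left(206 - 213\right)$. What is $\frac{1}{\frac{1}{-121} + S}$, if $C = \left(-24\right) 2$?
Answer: $- \frac{121}{6656} \approx -0.018179$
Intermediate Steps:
$C = -48$
$S = -55$ ($S = -48 + \left(206 - 213\right) = -48 - 7 = -55$)
$\frac{1}{\frac{1}{-121} + S} = \frac{1}{\frac{1}{-121} - 55} = \frac{1}{- \frac{1}{121} - 55} = \frac{1}{- \frac{6656}{121}} = - \frac{121}{6656}$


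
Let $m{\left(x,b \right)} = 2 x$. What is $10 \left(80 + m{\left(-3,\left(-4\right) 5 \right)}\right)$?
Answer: $740$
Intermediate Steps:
$10 \left(80 + m{\left(-3,\left(-4\right) 5 \right)}\right) = 10 \left(80 + 2 \left(-3\right)\right) = 10 \left(80 - 6\right) = 10 \cdot 74 = 740$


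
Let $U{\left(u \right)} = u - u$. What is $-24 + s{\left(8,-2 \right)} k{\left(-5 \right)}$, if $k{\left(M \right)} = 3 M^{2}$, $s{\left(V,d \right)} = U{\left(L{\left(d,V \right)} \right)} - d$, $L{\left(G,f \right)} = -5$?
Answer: $126$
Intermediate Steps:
$U{\left(u \right)} = 0$
$s{\left(V,d \right)} = - d$ ($s{\left(V,d \right)} = 0 - d = - d$)
$-24 + s{\left(8,-2 \right)} k{\left(-5 \right)} = -24 + \left(-1\right) \left(-2\right) 3 \left(-5\right)^{2} = -24 + 2 \cdot 3 \cdot 25 = -24 + 2 \cdot 75 = -24 + 150 = 126$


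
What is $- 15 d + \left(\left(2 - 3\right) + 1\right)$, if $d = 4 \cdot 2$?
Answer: $-120$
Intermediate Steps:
$d = 8$
$- 15 d + \left(\left(2 - 3\right) + 1\right) = \left(-15\right) 8 + \left(\left(2 - 3\right) + 1\right) = -120 + \left(-1 + 1\right) = -120 + 0 = -120$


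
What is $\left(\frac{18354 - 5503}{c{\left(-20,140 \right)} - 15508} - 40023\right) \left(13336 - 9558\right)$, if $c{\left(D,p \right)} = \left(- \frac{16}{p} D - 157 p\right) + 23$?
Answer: $- \frac{39652684533212}{262239} \approx -1.5121 \cdot 10^{8}$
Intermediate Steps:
$c{\left(D,p \right)} = 23 - 157 p - \frac{16 D}{p}$ ($c{\left(D,p \right)} = \left(- \frac{16 D}{p} - 157 p\right) + 23 = \left(- 157 p - \frac{16 D}{p}\right) + 23 = 23 - 157 p - \frac{16 D}{p}$)
$\left(\frac{18354 - 5503}{c{\left(-20,140 \right)} - 15508} - 40023\right) \left(13336 - 9558\right) = \left(\frac{18354 - 5503}{\left(23 - 21980 - - \frac{320}{140}\right) - 15508} - 40023\right) \left(13336 - 9558\right) = \left(\frac{12851}{\left(23 - 21980 - \left(-320\right) \frac{1}{140}\right) - 15508} - 40023\right) 3778 = \left(\frac{12851}{\left(23 - 21980 + \frac{16}{7}\right) - 15508} - 40023\right) 3778 = \left(\frac{12851}{- \frac{153683}{7} - 15508} - 40023\right) 3778 = \left(\frac{12851}{- \frac{262239}{7}} - 40023\right) 3778 = \left(12851 \left(- \frac{7}{262239}\right) - 40023\right) 3778 = \left(- \frac{89957}{262239} - 40023\right) 3778 = \left(- \frac{10495681454}{262239}\right) 3778 = - \frac{39652684533212}{262239}$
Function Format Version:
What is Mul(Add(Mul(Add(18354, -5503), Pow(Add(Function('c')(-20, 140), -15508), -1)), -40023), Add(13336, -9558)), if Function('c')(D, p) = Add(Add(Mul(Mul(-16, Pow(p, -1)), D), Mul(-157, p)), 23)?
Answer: Rational(-39652684533212, 262239) ≈ -1.5121e+8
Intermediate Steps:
Function('c')(D, p) = Add(23, Mul(-157, p), Mul(-16, D, Pow(p, -1))) (Function('c')(D, p) = Add(Add(Mul(-16, D, Pow(p, -1)), Mul(-157, p)), 23) = Add(Add(Mul(-157, p), Mul(-16, D, Pow(p, -1))), 23) = Add(23, Mul(-157, p), Mul(-16, D, Pow(p, -1))))
Mul(Add(Mul(Add(18354, -5503), Pow(Add(Function('c')(-20, 140), -15508), -1)), -40023), Add(13336, -9558)) = Mul(Add(Mul(Add(18354, -5503), Pow(Add(Add(23, Mul(-157, 140), Mul(-16, -20, Pow(140, -1))), -15508), -1)), -40023), Add(13336, -9558)) = Mul(Add(Mul(12851, Pow(Add(Add(23, -21980, Mul(-16, -20, Rational(1, 140))), -15508), -1)), -40023), 3778) = Mul(Add(Mul(12851, Pow(Add(Add(23, -21980, Rational(16, 7)), -15508), -1)), -40023), 3778) = Mul(Add(Mul(12851, Pow(Add(Rational(-153683, 7), -15508), -1)), -40023), 3778) = Mul(Add(Mul(12851, Pow(Rational(-262239, 7), -1)), -40023), 3778) = Mul(Add(Mul(12851, Rational(-7, 262239)), -40023), 3778) = Mul(Add(Rational(-89957, 262239), -40023), 3778) = Mul(Rational(-10495681454, 262239), 3778) = Rational(-39652684533212, 262239)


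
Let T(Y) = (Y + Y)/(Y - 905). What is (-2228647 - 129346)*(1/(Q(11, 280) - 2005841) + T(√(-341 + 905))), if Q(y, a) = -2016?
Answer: 5342460308437901/1643352648077 + 8535934660*√141/818461 ≈ 1.2709e+5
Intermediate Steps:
T(Y) = 2*Y/(-905 + Y) (T(Y) = (2*Y)/(-905 + Y) = 2*Y/(-905 + Y))
(-2228647 - 129346)*(1/(Q(11, 280) - 2005841) + T(√(-341 + 905))) = (-2228647 - 129346)*(1/(-2016 - 2005841) + 2*√(-341 + 905)/(-905 + √(-341 + 905))) = -2357993*(1/(-2007857) + 2*√564/(-905 + √564)) = -2357993*(-1/2007857 + 2*(2*√141)/(-905 + 2*√141)) = -2357993*(-1/2007857 + 4*√141/(-905 + 2*√141)) = 2357993/2007857 - 9431972*√141/(-905 + 2*√141)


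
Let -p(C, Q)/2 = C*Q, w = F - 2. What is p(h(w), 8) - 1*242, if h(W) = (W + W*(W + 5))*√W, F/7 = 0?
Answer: -242 + 128*I*√2 ≈ -242.0 + 181.02*I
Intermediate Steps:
F = 0 (F = 7*0 = 0)
w = -2 (w = 0 - 2 = -2)
h(W) = √W*(W + W*(5 + W)) (h(W) = (W + W*(5 + W))*√W = √W*(W + W*(5 + W)))
p(C, Q) = -2*C*Q
p(h(w), 8) - 1*242 = -2*(-2)^(3/2)*(6 - 2)*8 - 1*242 = -2*-2*I*√2*4*8 - 242 = -2*(-8*I*√2)*8 - 242 = 128*I*√2 - 242 = -242 + 128*I*√2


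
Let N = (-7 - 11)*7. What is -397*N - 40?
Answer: 49982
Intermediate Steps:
N = -126 (N = -18*7 = -126)
-397*N - 40 = -397*(-126) - 40 = 50022 - 40 = 49982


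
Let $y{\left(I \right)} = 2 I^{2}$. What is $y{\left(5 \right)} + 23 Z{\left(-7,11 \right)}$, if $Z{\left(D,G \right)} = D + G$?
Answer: $142$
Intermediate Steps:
$y{\left(5 \right)} + 23 Z{\left(-7,11 \right)} = 2 \cdot 5^{2} + 23 \left(-7 + 11\right) = 2 \cdot 25 + 23 \cdot 4 = 50 + 92 = 142$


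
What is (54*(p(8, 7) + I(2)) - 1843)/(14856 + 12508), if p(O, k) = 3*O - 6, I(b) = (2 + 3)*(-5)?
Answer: -2221/27364 ≈ -0.081165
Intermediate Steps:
I(b) = -25 (I(b) = 5*(-5) = -25)
p(O, k) = -6 + 3*O
(54*(p(8, 7) + I(2)) - 1843)/(14856 + 12508) = (54*((-6 + 3*8) - 25) - 1843)/(14856 + 12508) = (54*((-6 + 24) - 25) - 1843)/27364 = (54*(18 - 25) - 1843)*(1/27364) = (54*(-7) - 1843)*(1/27364) = (-378 - 1843)*(1/27364) = -2221*1/27364 = -2221/27364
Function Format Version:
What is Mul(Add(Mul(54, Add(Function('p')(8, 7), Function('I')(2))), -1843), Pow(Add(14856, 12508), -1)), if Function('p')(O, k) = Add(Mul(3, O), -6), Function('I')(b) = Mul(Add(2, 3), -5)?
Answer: Rational(-2221, 27364) ≈ -0.081165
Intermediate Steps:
Function('I')(b) = -25 (Function('I')(b) = Mul(5, -5) = -25)
Function('p')(O, k) = Add(-6, Mul(3, O))
Mul(Add(Mul(54, Add(Function('p')(8, 7), Function('I')(2))), -1843), Pow(Add(14856, 12508), -1)) = Mul(Add(Mul(54, Add(Add(-6, Mul(3, 8)), -25)), -1843), Pow(Add(14856, 12508), -1)) = Mul(Add(Mul(54, Add(Add(-6, 24), -25)), -1843), Pow(27364, -1)) = Mul(Add(Mul(54, Add(18, -25)), -1843), Rational(1, 27364)) = Mul(Add(Mul(54, -7), -1843), Rational(1, 27364)) = Mul(Add(-378, -1843), Rational(1, 27364)) = Mul(-2221, Rational(1, 27364)) = Rational(-2221, 27364)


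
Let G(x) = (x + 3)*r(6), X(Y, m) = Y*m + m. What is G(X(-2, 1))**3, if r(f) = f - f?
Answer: 0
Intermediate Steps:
r(f) = 0
X(Y, m) = m + Y*m
G(x) = 0 (G(x) = (x + 3)*0 = (3 + x)*0 = 0)
G(X(-2, 1))**3 = 0**3 = 0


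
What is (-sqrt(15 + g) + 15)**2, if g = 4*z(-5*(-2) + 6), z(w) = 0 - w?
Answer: 176 - 210*I ≈ 176.0 - 210.0*I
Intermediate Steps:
z(w) = -w
g = -64 (g = 4*(-(-5*(-2) + 6)) = 4*(-(10 + 6)) = 4*(-1*16) = 4*(-16) = -64)
(-sqrt(15 + g) + 15)**2 = (-sqrt(15 - 64) + 15)**2 = (-sqrt(-49) + 15)**2 = (-7*I + 15)**2 = (15 - 7*I)**2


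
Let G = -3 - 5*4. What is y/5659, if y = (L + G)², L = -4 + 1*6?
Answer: 441/5659 ≈ 0.077929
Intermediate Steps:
L = 2 (L = -4 + 6 = 2)
G = -23 (G = -3 - 20 = -23)
y = 441 (y = (2 - 23)² = (-21)² = 441)
y/5659 = 441/5659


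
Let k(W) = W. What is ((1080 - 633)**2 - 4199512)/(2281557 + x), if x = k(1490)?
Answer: -3999703/2283047 ≈ -1.7519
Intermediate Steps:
x = 1490
((1080 - 633)**2 - 4199512)/(2281557 + x) = ((1080 - 633)**2 - 4199512)/(2281557 + 1490) = (447**2 - 4199512)/2283047 = (199809 - 4199512)*(1/2283047) = -3999703*1/2283047 = -3999703/2283047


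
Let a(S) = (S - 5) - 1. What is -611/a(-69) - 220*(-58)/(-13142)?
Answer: 3536381/492825 ≈ 7.1757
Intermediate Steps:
a(S) = -6 + S (a(S) = (-5 + S) - 1 = -6 + S)
-611/a(-69) - 220*(-58)/(-13142) = -611/(-6 - 69) - 220*(-58)/(-13142) = -611/(-75) + 12760*(-1/13142) = -611*(-1/75) - 6380/6571 = 611/75 - 6380/6571 = 3536381/492825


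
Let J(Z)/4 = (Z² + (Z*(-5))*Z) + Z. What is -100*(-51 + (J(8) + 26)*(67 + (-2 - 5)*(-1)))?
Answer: 7153500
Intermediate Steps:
J(Z) = -16*Z² + 4*Z (J(Z) = 4*((Z² + (Z*(-5))*Z) + Z) = 4*((Z² + (-5*Z)*Z) + Z) = 4*((Z² - 5*Z²) + Z) = 4*(-4*Z² + Z) = 4*(Z - 4*Z²) = -16*Z² + 4*Z)
-100*(-51 + (J(8) + 26)*(67 + (-2 - 5)*(-1))) = -100*(-51 + (4*8*(1 - 4*8) + 26)*(67 + (-2 - 5)*(-1))) = -100*(-51 + (4*8*(1 - 32) + 26)*(67 - 7*(-1))) = -100*(-51 + (4*8*(-31) + 26)*(67 + 7)) = -100*(-51 + (-992 + 26)*74) = -100*(-51 - 966*74) = -100*(-51 - 71484) = -100*(-71535) = 7153500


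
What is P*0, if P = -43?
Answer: 0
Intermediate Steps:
P*0 = -43*0 = 0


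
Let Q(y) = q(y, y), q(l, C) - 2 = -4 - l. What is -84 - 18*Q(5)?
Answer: 42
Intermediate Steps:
q(l, C) = -2 - l (q(l, C) = 2 + (-4 - l) = -2 - l)
Q(y) = -2 - y
-84 - 18*Q(5) = -84 - 18*(-2 - 1*5) = -84 - 18*(-2 - 5) = -84 - 18*(-7) = -84 + 126 = 42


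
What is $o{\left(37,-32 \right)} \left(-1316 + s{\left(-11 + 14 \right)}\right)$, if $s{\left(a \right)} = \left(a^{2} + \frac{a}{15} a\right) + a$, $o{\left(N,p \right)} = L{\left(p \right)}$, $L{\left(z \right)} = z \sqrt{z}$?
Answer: $\frac{834176 i \sqrt{2}}{5} \approx 2.3594 \cdot 10^{5} i$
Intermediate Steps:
$L{\left(z \right)} = z^{\frac{3}{2}}$
$o{\left(N,p \right)} = p^{\frac{3}{2}}$
$s{\left(a \right)} = a + \frac{16 a^{2}}{15}$ ($s{\left(a \right)} = \left(a^{2} + a \frac{1}{15} a\right) + a = \left(a^{2} + \frac{a}{15} a\right) + a = \left(a^{2} + \frac{a^{2}}{15}\right) + a = \frac{16 a^{2}}{15} + a = a + \frac{16 a^{2}}{15}$)
$o{\left(37,-32 \right)} \left(-1316 + s{\left(-11 + 14 \right)}\right) = \left(-32\right)^{\frac{3}{2}} \left(-1316 + \frac{\left(-11 + 14\right) \left(15 + 16 \left(-11 + 14\right)\right)}{15}\right) = - 128 i \sqrt{2} \left(-1316 + \frac{1}{15} \cdot 3 \left(15 + 16 \cdot 3\right)\right) = - 128 i \sqrt{2} \left(-1316 + \frac{1}{15} \cdot 3 \left(15 + 48\right)\right) = - 128 i \sqrt{2} \left(-1316 + \frac{1}{15} \cdot 3 \cdot 63\right) = - 128 i \sqrt{2} \left(-1316 + \frac{63}{5}\right) = - 128 i \sqrt{2} \left(- \frac{6517}{5}\right) = \frac{834176 i \sqrt{2}}{5}$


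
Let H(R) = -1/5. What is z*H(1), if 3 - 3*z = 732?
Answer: 243/5 ≈ 48.600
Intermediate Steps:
z = -243 (z = 1 - ⅓*732 = 1 - 244 = -243)
H(R) = -⅕ (H(R) = -1*⅕ = -⅕)
z*H(1) = -243*(-⅕) = 243/5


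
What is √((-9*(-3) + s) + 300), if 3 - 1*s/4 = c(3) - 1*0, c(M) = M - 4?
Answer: 7*√7 ≈ 18.520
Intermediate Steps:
c(M) = -4 + M
s = 16 (s = 12 - 4*((-4 + 3) - 1*0) = 12 - 4*(-1 + 0) = 12 - 4*(-1) = 12 + 4 = 16)
√((-9*(-3) + s) + 300) = √((-9*(-3) + 16) + 300) = √((27 + 16) + 300) = √(43 + 300) = √343 = 7*√7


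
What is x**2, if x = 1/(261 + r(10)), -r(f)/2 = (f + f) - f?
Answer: 1/58081 ≈ 1.7217e-5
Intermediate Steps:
r(f) = -2*f (r(f) = -2*((f + f) - f) = -2*(2*f - f) = -2*f)
x = 1/241 (x = 1/(261 - 2*10) = 1/(261 - 20) = 1/241 ≈ 0.0041494)
x**2 = (1/241)**2 = 1/58081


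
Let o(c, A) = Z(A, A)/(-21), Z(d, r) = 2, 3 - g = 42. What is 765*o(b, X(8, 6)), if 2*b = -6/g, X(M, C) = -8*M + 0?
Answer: -510/7 ≈ -72.857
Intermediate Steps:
g = -39 (g = 3 - 1*42 = 3 - 42 = -39)
X(M, C) = -8*M
b = 1/13 (b = (-6/(-39))/2 = (-6*(-1/39))/2 = (½)*(2/13) = 1/13 ≈ 0.076923)
o(c, A) = -2/21 (o(c, A) = 2/(-21) = 2*(-1/21) = -2/21)
765*o(b, X(8, 6)) = 765*(-2/21) = -510/7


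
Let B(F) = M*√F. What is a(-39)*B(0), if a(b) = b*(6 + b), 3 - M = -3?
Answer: 0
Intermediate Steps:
M = 6 (M = 3 - 1*(-3) = 3 + 3 = 6)
B(F) = 6*√F
a(-39)*B(0) = (-39*(6 - 39))*(6*√0) = (-39*(-33))*(6*0) = 1287*0 = 0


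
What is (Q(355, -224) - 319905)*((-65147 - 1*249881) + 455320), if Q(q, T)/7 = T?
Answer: -45100090116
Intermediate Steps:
Q(q, T) = 7*T
(Q(355, -224) - 319905)*((-65147 - 1*249881) + 455320) = (7*(-224) - 319905)*((-65147 - 1*249881) + 455320) = (-1568 - 319905)*((-65147 - 249881) + 455320) = -321473*(-315028 + 455320) = -321473*140292 = -45100090116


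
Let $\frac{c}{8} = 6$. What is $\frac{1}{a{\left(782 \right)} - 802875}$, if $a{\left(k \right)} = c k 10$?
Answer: $- \frac{1}{427515} \approx -2.3391 \cdot 10^{-6}$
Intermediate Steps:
$c = 48$ ($c = 8 \cdot 6 = 48$)
$a{\left(k \right)} = 480 k$ ($a{\left(k \right)} = 48 k 10 = 480 k$)
$\frac{1}{a{\left(782 \right)} - 802875} = \frac{1}{480 \cdot 782 - 802875} = \frac{1}{375360 - 802875} = \frac{1}{-427515} = - \frac{1}{427515}$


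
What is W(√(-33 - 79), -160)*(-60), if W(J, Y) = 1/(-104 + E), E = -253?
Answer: 20/119 ≈ 0.16807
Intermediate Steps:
W(J, Y) = -1/357 (W(J, Y) = 1/(-104 - 253) = 1/(-357) = -1/357)
W(√(-33 - 79), -160)*(-60) = -1/357*(-60) = 20/119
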